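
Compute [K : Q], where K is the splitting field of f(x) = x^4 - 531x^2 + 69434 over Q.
[K : Q] = 4

Solving the quadratic in x^2: x^2 = (531 ± √(531^2 - 4·69434))/2 = (531 ± √4225)/2 = (531 ± 65)/2, giving x^2 = 233 or x^2 = 298. So f(x) = (x^2 - 233)(x^2 - 298) and the roots of f are ±√233, ±√298. Hence the splitting field is K = Q(√233, √298). Since 233 and 298 are distinct squarefree integers > 1, their product 69434 is not a perfect square, so √298 ∉ Q(√233). By the tower law [K:Q] = [Q(√233,√298):Q(√233)] · [Q(√233):Q] = 2 · 2 = 4.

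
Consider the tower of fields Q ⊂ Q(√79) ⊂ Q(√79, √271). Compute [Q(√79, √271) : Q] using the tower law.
[Q(√79, √271) : Q] = 4

[Q(√79):Q] = 2 (min poly x^2 - 79, irreducible since 79 is squarefree > 1). For the top step, suppose √271 ∈ Q(√79), say √271 = c + d√79 with c, d ∈ Q. Squaring: 271 = c^2 + 79d^2 + 2cd√79. Since √79 ∉ Q this forces 2cd = 0. If d = 0 then √271 = c ∈ Q, contradicting 271 squarefree > 1. If c = 0 then 271 = 79d^2, so 79·271 = (79d)^2 is a perfect square in Q — but 79·271 = 21409 is not a perfect square (since 79 and 271 are distinct squarefree integers). Contradiction. Hence √271 ∉ Q(√79), so x^2 - 271 stays irreducible over Q(√79) and [Q(√79, √271) : Q(√79)] = 2. By the tower law, [Q(√79, √271) : Q] = 2 · 2 = 4.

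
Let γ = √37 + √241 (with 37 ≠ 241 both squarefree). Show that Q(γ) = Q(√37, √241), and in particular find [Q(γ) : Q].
[Q(γ) : Q] = 4 (equivalently, Q(γ) = Q(√37, √241))

Obviously Q(γ) ⊆ Q(√37, √241), and [Q(√37, √241):Q] = 4 (since 37, 241 are distinct squarefree integers > 1 with 8917 not a perfect square). To show equality we compute the minimal polynomial of γ. From γ = √37 + √241: γ^2 = 37 + 2√(8917) + 241 = 278 + 2√(8917), so γ^2 - 278 = 2√(8917); squaring, (γ^2 - 278)^2 = 4·8917, i.e. γ^4 - 556γ^2 + 77284 - 35668 = 0, i.e. γ^4 - 556γ^2 + 41616 = 0. So γ is a root of x^4 - 556x^2 + 41616. This polynomial is irreducible over Q: it has no rational root (each ±√37 ± √241 is irrational), and any factorization into two quadratics over Q would force √(8917) ∈ Q (pairing opposite roots) or √37, √241 ∈ Q (other pairings), all impossible. Hence [Q(γ):Q] = 4 = [Q(√37, √241):Q], so Q(γ) = Q(√37, √241).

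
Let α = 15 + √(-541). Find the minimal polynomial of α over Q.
m_α(x) = x^2 - 30x + 766

From α - 15 = √(-541), squaring gives (α - 15)^2 = -541, i.e. α^2 - 30α + 225 = -541, so α^2 - 30α + 766 = 0. The discriminant of x^2 - 30x + 766 is (-30)^2 - 4·(766) = 900 - 3064 = -2164, and 4·(-541) is not a perfect square in Q since -541 is squarefree and ≠ 1. Hence x^2 - 30x + 766 is irreducible over Q and is the minimal polynomial of α.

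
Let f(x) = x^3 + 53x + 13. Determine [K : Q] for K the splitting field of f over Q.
[K : Q] = 6

By the rational root test, any rational root of the monic integer polynomial f(x) = x^3 + 53x + 13 must be an integer dividing the constant term 13, i.e. one of ±{1, 13}. Evaluating: f(1) = 67, f(-1) = -41, f(13) = 2899, f(-13) = -2873; none is 0, so f has no rational root and is therefore irreducible over Q (a cubic with no linear factor over a field is irreducible). For an irreducible cubic, the Galois group is A_3 or S_3 according as the discriminant disc(f) = -4a^3 - 27b^2 = -4·(53)^3 - 27·(13)^2 = -600071 is or is not a square in Q. Here disc(f) = -600071 is not a perfect square in Q, so the Galois group of f over Q is not contained in A_3 and must be all of S_3. The splitting field has degree |S_3| = 6 over Q, so [K : Q] = 6.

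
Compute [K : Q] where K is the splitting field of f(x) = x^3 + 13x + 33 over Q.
[K : Q] = 6

By the rational root test, any rational root of the monic integer polynomial f(x) = x^3 + 13x + 33 must be an integer dividing the constant term 33, i.e. one of ±{1, 3, 11, 33}. Evaluating: f(1) = 47, f(-1) = 19, f(3) = 99, f(-3) = -33, f(11) = 1507, f(-11) = -1441, f(33) = 36399, f(-33) = -36333; none is 0, so f has no rational root and is therefore irreducible over Q (a cubic with no linear factor over a field is irreducible). For an irreducible cubic, the Galois group is A_3 or S_3 according as the discriminant disc(f) = -4a^3 - 27b^2 = -4·(13)^3 - 27·(33)^2 = -38191 is or is not a square in Q. Here disc(f) = -38191 is not a perfect square in Q, so the Galois group of f over Q is not contained in A_3 and must be all of S_3. The splitting field has degree |S_3| = 6 over Q, so [K : Q] = 6.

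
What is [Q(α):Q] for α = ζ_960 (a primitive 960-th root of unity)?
[Q(α):Q] = 256

The minimal polynomial of ζ_960 over Q is the 960-th cyclotomic polynomial Φ_960(x), which is irreducible over Q and has degree φ(960) = 256. Hence [Q(α):Q] = φ(960) = 256.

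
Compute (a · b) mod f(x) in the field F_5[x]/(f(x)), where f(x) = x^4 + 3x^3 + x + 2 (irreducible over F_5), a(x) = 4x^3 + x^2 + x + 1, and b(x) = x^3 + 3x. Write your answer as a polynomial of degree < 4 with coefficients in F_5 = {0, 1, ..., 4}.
a · b ≡ 2x^3 + x^2 + 4x + 3 (mod f(x))

Multiply in F_5[x]: a(x)·b(x) = (4x^3 + x^2 + x + 1)·(x^3 + 3x) = 4x^6 + x^5 + 3x^4 + 4x^3 + 3x^2 + 3x. This has degree ≥ 4, so divide by f(x) over F_5: 4x^6 + x^5 + 3x^4 + 4x^3 + 3x^2 + 3x = (4x^2 + 4x + 1)·(x^4 + 3x^3 + x + 2) + (2x^3 + x^2 + 4x + 3). Hence a·b ≡ 2x^3 + x^2 + 4x + 3 (mod f). (F_5[x]/(f) is a field with 5^4 = 625 elements since f is irreducible of degree 4.)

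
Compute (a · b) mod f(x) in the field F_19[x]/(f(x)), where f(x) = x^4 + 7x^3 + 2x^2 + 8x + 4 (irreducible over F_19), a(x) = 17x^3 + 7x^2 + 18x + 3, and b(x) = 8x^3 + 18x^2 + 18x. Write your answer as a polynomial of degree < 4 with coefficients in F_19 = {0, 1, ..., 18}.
a · b ≡ 4x^3 + 18x^2 + 2x + 10 (mod f(x))

Multiply in F_19[x]: a(x)·b(x) = (17x^3 + 7x^2 + 18x + 3)·(8x^3 + 18x^2 + 18x) = 3x^6 + x^5 + 6x^4 + 18x^3 + 17x^2 + 16x. This has degree ≥ 4, so divide by f(x) over F_19: 3x^6 + x^5 + 6x^4 + 18x^3 + 17x^2 + 16x = (3x^2 + 18x + 7)·(x^4 + 7x^3 + 2x^2 + 8x + 4) + (4x^3 + 18x^2 + 2x + 10). Hence a·b ≡ 4x^3 + 18x^2 + 2x + 10 (mod f). (F_19[x]/(f) is a field with 19^4 = 130321 elements since f is irreducible of degree 4.)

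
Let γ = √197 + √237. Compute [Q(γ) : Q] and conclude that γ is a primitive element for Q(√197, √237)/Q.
[Q(γ) : Q] = 4 (equivalently, Q(γ) = Q(√197, √237))

Obviously Q(γ) ⊆ Q(√197, √237), and [Q(√197, √237):Q] = 4 (since 197, 237 are distinct squarefree integers > 1 with 46689 not a perfect square). To show equality we compute the minimal polynomial of γ. From γ = √197 + √237: γ^2 = 197 + 2√(46689) + 237 = 434 + 2√(46689), so γ^2 - 434 = 2√(46689); squaring, (γ^2 - 434)^2 = 4·46689, i.e. γ^4 - 868γ^2 + 188356 - 186756 = 0, i.e. γ^4 - 868γ^2 + 1600 = 0. So γ is a root of x^4 - 868x^2 + 1600. This polynomial is irreducible over Q: it has no rational root (each ±√197 ± √237 is irrational), and any factorization into two quadratics over Q would force √(46689) ∈ Q (pairing opposite roots) or √197, √237 ∈ Q (other pairings), all impossible. Hence [Q(γ):Q] = 4 = [Q(√197, √237):Q], so Q(γ) = Q(√197, √237).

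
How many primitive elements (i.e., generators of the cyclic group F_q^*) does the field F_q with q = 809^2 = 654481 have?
There are φ(654480) = 172800 primitive elements

F_q^* is cyclic of order q - 1 = 654480. A cyclic group of order m has exactly φ(m) generators. Here m = 654480 = 2^4 · 3^4 · 5 · 101, so the number of primitive elements is φ(654480) = 172800.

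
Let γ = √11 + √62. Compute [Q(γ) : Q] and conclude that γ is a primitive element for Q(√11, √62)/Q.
[Q(γ) : Q] = 4 (equivalently, Q(γ) = Q(√11, √62))

Obviously Q(γ) ⊆ Q(√11, √62), and [Q(√11, √62):Q] = 4 (since 11, 62 are distinct squarefree integers > 1 with 682 not a perfect square). To show equality we compute the minimal polynomial of γ. From γ = √11 + √62: γ^2 = 11 + 2√(682) + 62 = 73 + 2√(682), so γ^2 - 73 = 2√(682); squaring, (γ^2 - 73)^2 = 4·682, i.e. γ^4 - 146γ^2 + 5329 - 2728 = 0, i.e. γ^4 - 146γ^2 + 2601 = 0. So γ is a root of x^4 - 146x^2 + 2601. This polynomial is irreducible over Q: it has no rational root (each ±√11 ± √62 is irrational), and any factorization into two quadratics over Q would force √(682) ∈ Q (pairing opposite roots) or √11, √62 ∈ Q (other pairings), all impossible. Hence [Q(γ):Q] = 4 = [Q(√11, √62):Q], so Q(γ) = Q(√11, √62).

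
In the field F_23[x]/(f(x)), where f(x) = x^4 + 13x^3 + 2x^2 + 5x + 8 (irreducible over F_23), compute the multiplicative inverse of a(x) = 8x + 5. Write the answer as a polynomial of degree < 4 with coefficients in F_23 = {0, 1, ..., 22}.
a(x)^(-1) ≡ 22x^3 + 2x^2 + 14x + 15 (mod f(x))

Since f is irreducible over F_23, F_23[x]/(f) is a field and a(x) ≠ 0 has an inverse. Apply the extended Euclidean algorithm to f(x) and a(x) in F_23[x]: f(x) = (3x^3 + 17x^2 + 4x + 1)·a(x) + (3). The last nonzero remainder is the constant 3 = gcd(f, a) in F_23. Back-substituting through the division chain expresses 3 = s(x)·a(x) + t(x)·f(x) with s(x) ≡ 20x^3 + 6x^2 + 19x + 22 (mod f), so (20x^3 + 6x^2 + 19x + 22)·a(x) ≡ 3 (mod f). Multiplying by 3^(-1) ≡ 8 in F_23 gives a(x)^(-1) ≡ 8·(20x^3 + 6x^2 + 19x + 22) ≡ 22x^3 + 2x^2 + 14x + 15 (mod f). Check: (8x + 5)·(22x^3 + 2x^2 + 14x + 15) = 15x^4 + 11x^3 + 7x^2 + 6x + 6 ≡ 1 (mod x^4 + 13x^3 + 2x^2 + 5x + 8).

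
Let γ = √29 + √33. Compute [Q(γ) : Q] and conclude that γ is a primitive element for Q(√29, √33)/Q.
[Q(γ) : Q] = 4 (equivalently, Q(γ) = Q(√29, √33))

Obviously Q(γ) ⊆ Q(√29, √33), and [Q(√29, √33):Q] = 4 (since 29, 33 are distinct squarefree integers > 1 with 957 not a perfect square). To show equality we compute the minimal polynomial of γ. From γ = √29 + √33: γ^2 = 29 + 2√(957) + 33 = 62 + 2√(957), so γ^2 - 62 = 2√(957); squaring, (γ^2 - 62)^2 = 4·957, i.e. γ^4 - 124γ^2 + 3844 - 3828 = 0, i.e. γ^4 - 124γ^2 + 16 = 0. So γ is a root of x^4 - 124x^2 + 16. This polynomial is irreducible over Q: it has no rational root (each ±√29 ± √33 is irrational), and any factorization into two quadratics over Q would force √(957) ∈ Q (pairing opposite roots) or √29, √33 ∈ Q (other pairings), all impossible. Hence [Q(γ):Q] = 4 = [Q(√29, √33):Q], so Q(γ) = Q(√29, √33).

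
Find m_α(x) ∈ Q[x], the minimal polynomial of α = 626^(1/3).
m_α(x) = x^3 - 626

α satisfies α^3 = 626, so x^3 - 626 annihilates α. By the rational root test, a rational root p/q (in lowest terms) of x^3 - 626 would satisfy p^3 = 626 q^3, forcing q = 1 and p^3 = 626; but 626 is not a perfect cube, contradiction. A monic cubic over Q with no rational root is irreducible (any nontrivial factorization would include a linear factor). Hence x^3 - 626 is the minimal polynomial of α, and in particular [Q(α):Q] = 3.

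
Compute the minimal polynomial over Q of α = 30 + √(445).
m_α(x) = x^2 - 60x + 455

From α - 30 = √(445), squaring gives (α - 30)^2 = 445, i.e. α^2 - 60α + 900 = 445, so α^2 - 60α + 455 = 0. The discriminant of x^2 - 60x + 455 is (-60)^2 - 4·(455) = 3600 - 1820 = 1780, and 4·(445) is not a perfect square in Q since 445 is squarefree and ≠ 1. Hence x^2 - 60x + 455 is irreducible over Q and is the minimal polynomial of α.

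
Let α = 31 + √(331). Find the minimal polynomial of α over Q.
m_α(x) = x^2 - 62x + 630

From α - 31 = √(331), squaring gives (α - 31)^2 = 331, i.e. α^2 - 62α + 961 = 331, so α^2 - 62α + 630 = 0. The discriminant of x^2 - 62x + 630 is (-62)^2 - 4·(630) = 3844 - 2520 = 1324, and 4·(331) is not a perfect square in Q since 331 is squarefree and ≠ 1. Hence x^2 - 62x + 630 is irreducible over Q and is the minimal polynomial of α.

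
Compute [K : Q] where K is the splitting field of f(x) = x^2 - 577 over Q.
[K : Q] = 2

f(x) = x^2 - 577 factors as (x - √577)(x + √577). The splitting field is K = Q(√577). Since 577 is squarefree and > 1, it is not a perfect square, so x^2 - 577 is irreducible over Q and [Q(√577) : Q] = 2. Hence [K : Q] = 2.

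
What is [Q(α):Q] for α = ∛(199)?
[Q(α):Q] = 3

The minimal polynomial of α is x^3 - 199, irreducible over Q since 199 is not a perfect cube (so x^3 - 199 has no rational root). Hence [Q(α):Q] = deg(m_α) = 3.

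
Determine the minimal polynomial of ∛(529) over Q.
m_α(x) = x^3 - 529

α satisfies α^3 = 529, so x^3 - 529 annihilates α. By the rational root test, a rational root p/q (in lowest terms) of x^3 - 529 would satisfy p^3 = 529 q^3, forcing q = 1 and p^3 = 529; but 529 is not a perfect cube, contradiction. A monic cubic over Q with no rational root is irreducible (any nontrivial factorization would include a linear factor). Hence x^3 - 529 is the minimal polynomial of α, and in particular [Q(α):Q] = 3.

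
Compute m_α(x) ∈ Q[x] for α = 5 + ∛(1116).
m_α(x) = x^3 - 15x^2 + 75x - 1241

Set β = α - 5 = ∛(1116), so β^3 = 1116. Then (α - 5)^3 - 1116 = 0, i.e. α is a root of g(x) = (x - 5)^3 - 1116 = x^3 - 15x^2 + 75x - 1241. Since g(x) = h(x - 5) where h(x) = x^3 - 1116, and h is irreducible over Q (because 1116 is not a perfect cube, so h has no rational root, and a monic cubic with no rational root is irreducible), g is also irreducible (irreducibility is preserved under the substitution x → x - 5). Hence m_α(x) = x^3 - 15x^2 + 75x - 1241.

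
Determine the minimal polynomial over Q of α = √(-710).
m_α(x) = x^2 + 710

α satisfies α^2 + 710 = 0, so x^2 + 710 annihilates α. Since d = -710 is squarefree and ≠ 1, it is not a perfect square in Q, so x^2 + 710 has no rational root and is therefore irreducible over Q (a degree-2 polynomial over a field is irreducible iff it has no root). Hence m_α(x) = x^2 + 710.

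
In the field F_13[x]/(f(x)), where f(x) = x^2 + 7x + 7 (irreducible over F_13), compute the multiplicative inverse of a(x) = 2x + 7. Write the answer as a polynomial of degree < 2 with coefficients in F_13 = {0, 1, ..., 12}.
a(x)^(-1) ≡ 10x + 9 (mod f(x))

Since f is irreducible over F_13, F_13[x]/(f) is a field and a(x) ≠ 0 has an inverse. Apply the extended Euclidean algorithm to f(x) and a(x) in F_13[x]: f(x) = (7x + 5)·a(x) + (11). The last nonzero remainder is the constant 11 = gcd(f, a) in F_13. Back-substituting through the division chain expresses 11 = s(x)·a(x) + t(x)·f(x) with s(x) ≡ 6x + 8 (mod f), so (6x + 8)·a(x) ≡ 11 (mod f). Multiplying by 11^(-1) ≡ 6 in F_13 gives a(x)^(-1) ≡ 6·(6x + 8) ≡ 10x + 9 (mod f). Check: (2x + 7)·(10x + 9) = 7x^2 + 10x + 11 ≡ 1 (mod x^2 + 7x + 7).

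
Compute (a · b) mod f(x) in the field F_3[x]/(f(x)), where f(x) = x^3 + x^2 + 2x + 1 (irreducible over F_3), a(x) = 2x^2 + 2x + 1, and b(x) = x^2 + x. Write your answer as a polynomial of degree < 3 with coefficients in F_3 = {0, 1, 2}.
a · b ≡ x + 1 (mod f(x))

Multiply in F_3[x]: a(x)·b(x) = (2x^2 + 2x + 1)·(x^2 + x) = 2x^4 + x^3 + x. This has degree ≥ 3, so divide by f(x) over F_3: 2x^4 + x^3 + x = (2x + 2)·(x^3 + x^2 + 2x + 1) + (x + 1). Hence a·b ≡ x + 1 (mod f). (F_3[x]/(f) is a field with 3^3 = 27 elements since f is irreducible of degree 3.)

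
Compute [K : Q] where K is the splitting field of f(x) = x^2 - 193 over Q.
[K : Q] = 2

f(x) = x^2 - 193 factors as (x - √193)(x + √193). The splitting field is K = Q(√193). Since 193 is squarefree and > 1, it is not a perfect square, so x^2 - 193 is irreducible over Q and [Q(√193) : Q] = 2. Hence [K : Q] = 2.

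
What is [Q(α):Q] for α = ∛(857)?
[Q(α):Q] = 3

The minimal polynomial of α is x^3 - 857, irreducible over Q since 857 is not a perfect cube (so x^3 - 857 has no rational root). Hence [Q(α):Q] = deg(m_α) = 3.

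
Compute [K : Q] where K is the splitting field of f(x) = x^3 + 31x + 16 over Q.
[K : Q] = 6

By the rational root test, any rational root of the monic integer polynomial f(x) = x^3 + 31x + 16 must be an integer dividing the constant term 16, i.e. one of ±{1, 2, 4, 8, 16}. Evaluating: f(1) = 48, f(-1) = -16, f(2) = 86, f(-2) = -54, f(4) = 204, f(-4) = -172, f(8) = 776, f(-8) = -744, f(16) = 4608, f(-16) = -4576; none is 0, so f has no rational root and is therefore irreducible over Q (a cubic with no linear factor over a field is irreducible). For an irreducible cubic, the Galois group is A_3 or S_3 according as the discriminant disc(f) = -4a^3 - 27b^2 = -4·(31)^3 - 27·(16)^2 = -126076 is or is not a square in Q. Here disc(f) = -126076 is not a perfect square in Q, so the Galois group of f over Q is not contained in A_3 and must be all of S_3. The splitting field has degree |S_3| = 6 over Q, so [K : Q] = 6.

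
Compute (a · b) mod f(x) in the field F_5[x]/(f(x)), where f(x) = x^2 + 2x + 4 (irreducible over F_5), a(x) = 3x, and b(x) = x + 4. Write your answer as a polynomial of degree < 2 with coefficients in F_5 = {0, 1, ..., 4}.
a · b ≡ x + 3 (mod f(x))

Multiply in F_5[x]: a(x)·b(x) = (3x)·(x + 4) = 3x^2 + 2x. This has degree ≥ 2, so divide by f(x) over F_5: 3x^2 + 2x = (3)·(x^2 + 2x + 4) + (x + 3). Hence a·b ≡ x + 3 (mod f). (F_5[x]/(f) is a field with 5^2 = 25 elements since f is irreducible of degree 2.)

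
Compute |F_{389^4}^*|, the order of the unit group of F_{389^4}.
|F_{389^4}^*| = 22898045040

F_{389^4} has 389^4 = 22898045041 elements; its multiplicative group consists of all nonzero elements, so |F_{389^4}^*| = 22898045041 - 1 = 22898045040. (It is cyclic since any finite subgroup of the multiplicative group of a field is cyclic.)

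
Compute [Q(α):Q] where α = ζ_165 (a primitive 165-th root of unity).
[Q(α):Q] = 80

The minimal polynomial of ζ_165 over Q is the 165-th cyclotomic polynomial Φ_165(x), which is irreducible over Q and has degree φ(165) = 80. Hence [Q(α):Q] = φ(165) = 80.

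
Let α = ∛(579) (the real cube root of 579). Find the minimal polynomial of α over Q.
m_α(x) = x^3 - 579

α satisfies α^3 = 579, so x^3 - 579 annihilates α. By the rational root test, a rational root p/q (in lowest terms) of x^3 - 579 would satisfy p^3 = 579 q^3, forcing q = 1 and p^3 = 579; but 579 is not a perfect cube, contradiction. A monic cubic over Q with no rational root is irreducible (any nontrivial factorization would include a linear factor). Hence x^3 - 579 is the minimal polynomial of α, and in particular [Q(α):Q] = 3.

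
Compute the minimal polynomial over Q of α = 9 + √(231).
m_α(x) = x^2 - 18x - 150

From α - 9 = √(231), squaring gives (α - 9)^2 = 231, i.e. α^2 - 18α + 81 = 231, so α^2 - 18α - 150 = 0. The discriminant of x^2 - 18x - 150 is (-18)^2 - 4·(-150) = 324 + 600 = 924, and 4·(231) is not a perfect square in Q since 231 is squarefree and ≠ 1. Hence x^2 - 18x - 150 is irreducible over Q and is the minimal polynomial of α.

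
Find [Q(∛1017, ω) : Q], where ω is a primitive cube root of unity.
[Q(∛1017, ω) : Q] = 6

[Q(∛1017):Q] = 3 (min poly x^3 - 1017, irreducible since 1017 is not a perfect cube). [Q(ω):Q] = 2 (min poly x^2 + x + 1). Since Q(∛1017) ⊂ R and ω ∉ R, we have ω ∉ Q(∛1017), so x^2 + x + 1 remains irreducible over Q(∛1017) and [Q(∛1017, ω) : Q(∛1017)] = 2. By the tower law, [Q(∛1017, ω) : Q] = 3 · 2 = 6. (In fact Q(∛1017, ω) is the splitting field of x^3 - 1017 over Q.)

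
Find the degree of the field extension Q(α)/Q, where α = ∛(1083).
[Q(α):Q] = 3

The minimal polynomial of α is x^3 - 1083, irreducible over Q since 1083 is not a perfect cube (so x^3 - 1083 has no rational root). Hence [Q(α):Q] = deg(m_α) = 3.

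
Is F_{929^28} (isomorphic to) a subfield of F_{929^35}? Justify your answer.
No: F_{929^28} is not a subfield of F_{929^35}

F_{p^m} embeds in F_{p^n} iff m | n. Here 28 ∤ 35 (since 35 = 1·28 + 7 with remainder 7 ≠ 0), so F_{929^28} is not a subfield of F_{929^35}. Equivalently: if it were, the tower law would give 28 = [F_{929^28}:F_929] dividing [F_{929^35}:F_929] = 35, contradiction.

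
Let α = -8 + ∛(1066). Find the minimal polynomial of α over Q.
m_α(x) = x^3 + 24x^2 + 192x - 554

Set β = α + 8 = ∛(1066), so β^3 = 1066. Then (α + 8)^3 - 1066 = 0, i.e. α is a root of g(x) = (x + 8)^3 - 1066 = x^3 + 24x^2 + 192x - 554. Since g(x) = h(x + 8) where h(x) = x^3 - 1066, and h is irreducible over Q (because 1066 is not a perfect cube, so h has no rational root, and a monic cubic with no rational root is irreducible), g is also irreducible (irreducibility is preserved under the substitution x → x + 8). Hence m_α(x) = x^3 + 24x^2 + 192x - 554.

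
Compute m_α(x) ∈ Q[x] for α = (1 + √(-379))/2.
m_α(x) = x^2 - x + 95

From 2α - 1 = √(-379), squaring gives (2α - 1)^2 = -379, i.e. 4α^2 - 4α + 1 = -379, so α^2 - α + (1 + 379)/4 = 0. Since -379 ≡ 1 (mod 4), (1 + 379)/4 = 95 ∈ Z. The polynomial x^2 - x + 95 has discriminant 1 - 4·(95) = -379, which is not a perfect square in Q (d = -379 is squarefree and ≠ 1), so x^2 - x + 95 is irreducible over Q. It is the minimal polynomial of α.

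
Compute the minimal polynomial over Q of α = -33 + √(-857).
m_α(x) = x^2 + 66x + 1946

From α + 33 = √(-857), squaring gives (α + 33)^2 = -857, i.e. α^2 + 66α + 1089 = -857, so α^2 + 66α + 1946 = 0. The discriminant of x^2 + 66x + 1946 is (66)^2 - 4·(1946) = 4356 - 7784 = -3428, and 4·(-857) is not a perfect square in Q since -857 is squarefree and ≠ 1. Hence x^2 + 66x + 1946 is irreducible over Q and is the minimal polynomial of α.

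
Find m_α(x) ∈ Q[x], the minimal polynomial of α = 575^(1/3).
m_α(x) = x^3 - 575

α satisfies α^3 = 575, so x^3 - 575 annihilates α. By the rational root test, a rational root p/q (in lowest terms) of x^3 - 575 would satisfy p^3 = 575 q^3, forcing q = 1 and p^3 = 575; but 575 is not a perfect cube, contradiction. A monic cubic over Q with no rational root is irreducible (any nontrivial factorization would include a linear factor). Hence x^3 - 575 is the minimal polynomial of α, and in particular [Q(α):Q] = 3.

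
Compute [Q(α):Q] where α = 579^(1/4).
[Q(α):Q] = 4

α is a root of x^4 - 579. By Eisenstein's criterion at the prime p = 3 (which divides the constant term 579 but p^2 = 9 does not, since 579 is squarefree), x^4 - 579 is irreducible over Q. Hence [Q(α):Q] = 4.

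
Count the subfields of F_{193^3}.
F_{193^3} has 2 subfields

The subfields of F_{p^n} are exactly the fields F_{p^d} for d | n (each is the fixed field of the unique index-d subgroup of Gal(F_{p^n}/F_p) ≅ Z/nZ). The divisors of n = 3 are {1, 3}, giving 2 subfields: F_{193^1}, F_{193^3}.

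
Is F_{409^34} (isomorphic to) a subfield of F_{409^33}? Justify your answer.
No: F_{409^34} is not a subfield of F_{409^33}

F_{p^m} embeds in F_{p^n} iff m | n. Here 34 ∤ 33 (since 33 = 0·34 + 33 with remainder 33 ≠ 0), so F_{409^34} is not a subfield of F_{409^33}. Equivalently: if it were, the tower law would give 34 = [F_{409^34}:F_409] dividing [F_{409^33}:F_409] = 33, contradiction.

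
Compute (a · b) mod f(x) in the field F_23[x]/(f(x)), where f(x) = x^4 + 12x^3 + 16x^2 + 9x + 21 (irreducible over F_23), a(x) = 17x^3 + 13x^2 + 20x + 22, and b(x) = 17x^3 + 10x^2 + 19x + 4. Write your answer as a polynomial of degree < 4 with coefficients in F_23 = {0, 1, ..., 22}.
a · b ≡ 4x^3 + 7x^2 + 15x + 11 (mod f(x))

Multiply in F_23[x]: a(x)·b(x) = (17x^3 + 13x^2 + 20x + 22)·(17x^3 + 10x^2 + 19x + 4) = 13x^6 + 11x^4 + 15x^3 + 8x^2 + 15x + 19. This has degree ≥ 4, so divide by f(x) over F_23: 13x^6 + 11x^4 + 15x^3 + 8x^2 + 15x + 19 = (13x^2 + 5x + 19)·(x^4 + 12x^3 + 16x^2 + 9x + 21) + (4x^3 + 7x^2 + 15x + 11). Hence a·b ≡ 4x^3 + 7x^2 + 15x + 11 (mod f). (F_23[x]/(f) is a field with 23^4 = 279841 elements since f is irreducible of degree 4.)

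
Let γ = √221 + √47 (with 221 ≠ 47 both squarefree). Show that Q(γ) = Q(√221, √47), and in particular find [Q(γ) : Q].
[Q(γ) : Q] = 4 (equivalently, Q(γ) = Q(√221, √47))

Obviously Q(γ) ⊆ Q(√221, √47), and [Q(√221, √47):Q] = 4 (since 221, 47 are distinct squarefree integers > 1 with 10387 not a perfect square). To show equality we compute the minimal polynomial of γ. From γ = √221 + √47: γ^2 = 221 + 2√(10387) + 47 = 268 + 2√(10387), so γ^2 - 268 = 2√(10387); squaring, (γ^2 - 268)^2 = 4·10387, i.e. γ^4 - 536γ^2 + 71824 - 41548 = 0, i.e. γ^4 - 536γ^2 + 30276 = 0. So γ is a root of x^4 - 536x^2 + 30276. This polynomial is irreducible over Q: it has no rational root (each ±√221 ± √47 is irrational), and any factorization into two quadratics over Q would force √(10387) ∈ Q (pairing opposite roots) or √221, √47 ∈ Q (other pairings), all impossible. Hence [Q(γ):Q] = 4 = [Q(√221, √47):Q], so Q(γ) = Q(√221, √47).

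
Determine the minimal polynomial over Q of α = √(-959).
m_α(x) = x^2 + 959

α satisfies α^2 + 959 = 0, so x^2 + 959 annihilates α. Since d = -959 is squarefree and ≠ 1, it is not a perfect square in Q, so x^2 + 959 has no rational root and is therefore irreducible over Q (a degree-2 polynomial over a field is irreducible iff it has no root). Hence m_α(x) = x^2 + 959.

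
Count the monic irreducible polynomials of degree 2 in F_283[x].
There are 39903 monic irreducible polynomials of degree 2 over F_283

Each element of F_{283^2} that lies in no proper subfield is a root of exactly one monic irreducible of degree 2 over F_283, and each such polynomial has 2 distinct roots in F_{283^2}. By Möbius inversion the count is N_283(2) = (1/2) Σ_{d|2} μ(2/d) · 283^d = (1/2)(μ(2)·283^1 + μ(1)·283^2) = 79806/2 = 39903.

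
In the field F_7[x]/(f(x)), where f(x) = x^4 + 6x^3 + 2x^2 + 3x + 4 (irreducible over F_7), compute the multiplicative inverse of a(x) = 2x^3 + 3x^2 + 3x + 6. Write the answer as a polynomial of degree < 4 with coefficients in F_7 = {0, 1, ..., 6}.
a(x)^(-1) ≡ 5x^3 + 3x^2 + 2x + 4 (mod f(x))

Since f is irreducible over F_7, F_7[x]/(f) is a field and a(x) ≠ 0 has an inverse. Apply the extended Euclidean algorithm to f(x) and a(x) in F_7[x]: f(x) = (4x + 4)·a(x) + (6x^2 + 2x + 1);  a(x) = (5x)·(6x^2 + 2x + 1) + (5x + 6);  (6x^2 + 2x + 1) = (4x + 4)·(5x + 6) + (5). The last nonzero remainder is the constant 5 = gcd(f, a) in F_7. Back-substituting through the division chain expresses 5 = s(x)·a(x) + t(x)·f(x) with s(x) ≡ 4x^3 + x^2 + 3x + 6 (mod f), so (4x^3 + x^2 + 3x + 6)·a(x) ≡ 5 (mod f). Multiplying by 5^(-1) ≡ 3 in F_7 gives a(x)^(-1) ≡ 3·(4x^3 + x^2 + 3x + 6) ≡ 5x^3 + 3x^2 + 2x + 4 (mod f). Check: (2x^3 + 3x^2 + 3x + 6)·(5x^3 + 3x^2 + 2x + 4) = 3x^6 + 4x^3 + x^2 + 3x + 3 ≡ 1 (mod x^4 + 6x^3 + 2x^2 + 3x + 4).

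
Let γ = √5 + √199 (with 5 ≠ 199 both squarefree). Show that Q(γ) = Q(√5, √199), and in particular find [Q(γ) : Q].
[Q(γ) : Q] = 4 (equivalently, Q(γ) = Q(√5, √199))

Obviously Q(γ) ⊆ Q(√5, √199), and [Q(√5, √199):Q] = 4 (since 5, 199 are distinct squarefree integers > 1 with 995 not a perfect square). To show equality we compute the minimal polynomial of γ. From γ = √5 + √199: γ^2 = 5 + 2√(995) + 199 = 204 + 2√(995), so γ^2 - 204 = 2√(995); squaring, (γ^2 - 204)^2 = 4·995, i.e. γ^4 - 408γ^2 + 41616 - 3980 = 0, i.e. γ^4 - 408γ^2 + 37636 = 0. So γ is a root of x^4 - 408x^2 + 37636. This polynomial is irreducible over Q: it has no rational root (each ±√5 ± √199 is irrational), and any factorization into two quadratics over Q would force √(995) ∈ Q (pairing opposite roots) or √5, √199 ∈ Q (other pairings), all impossible. Hence [Q(γ):Q] = 4 = [Q(√5, √199):Q], so Q(γ) = Q(√5, √199).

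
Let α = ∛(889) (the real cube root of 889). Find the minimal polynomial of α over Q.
m_α(x) = x^3 - 889

α satisfies α^3 = 889, so x^3 - 889 annihilates α. By the rational root test, a rational root p/q (in lowest terms) of x^3 - 889 would satisfy p^3 = 889 q^3, forcing q = 1 and p^3 = 889; but 889 is not a perfect cube, contradiction. A monic cubic over Q with no rational root is irreducible (any nontrivial factorization would include a linear factor). Hence x^3 - 889 is the minimal polynomial of α, and in particular [Q(α):Q] = 3.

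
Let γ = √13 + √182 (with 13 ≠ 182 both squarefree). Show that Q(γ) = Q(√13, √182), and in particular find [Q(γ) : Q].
[Q(γ) : Q] = 4 (equivalently, Q(γ) = Q(√13, √182))

Obviously Q(γ) ⊆ Q(√13, √182), and [Q(√13, √182):Q] = 4 (since 13, 182 are distinct squarefree integers > 1 with 2366 not a perfect square). To show equality we compute the minimal polynomial of γ. From γ = √13 + √182: γ^2 = 13 + 2√(2366) + 182 = 195 + 2√(2366), so γ^2 - 195 = 2√(2366); squaring, (γ^2 - 195)^2 = 4·2366, i.e. γ^4 - 390γ^2 + 38025 - 9464 = 0, i.e. γ^4 - 390γ^2 + 28561 = 0. So γ is a root of x^4 - 390x^2 + 28561. This polynomial is irreducible over Q: it has no rational root (each ±√13 ± √182 is irrational), and any factorization into two quadratics over Q would force √(2366) ∈ Q (pairing opposite roots) or √13, √182 ∈ Q (other pairings), all impossible. Hence [Q(γ):Q] = 4 = [Q(√13, √182):Q], so Q(γ) = Q(√13, √182).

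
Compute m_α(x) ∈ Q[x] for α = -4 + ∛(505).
m_α(x) = x^3 + 12x^2 + 48x - 441

Set β = α + 4 = ∛(505), so β^3 = 505. Then (α + 4)^3 - 505 = 0, i.e. α is a root of g(x) = (x + 4)^3 - 505 = x^3 + 12x^2 + 48x - 441. Since g(x) = h(x + 4) where h(x) = x^3 - 505, and h is irreducible over Q (because 505 is not a perfect cube, so h has no rational root, and a monic cubic with no rational root is irreducible), g is also irreducible (irreducibility is preserved under the substitution x → x + 4). Hence m_α(x) = x^3 + 12x^2 + 48x - 441.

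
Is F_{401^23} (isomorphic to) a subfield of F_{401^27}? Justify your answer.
No: F_{401^23} is not a subfield of F_{401^27}

F_{p^m} embeds in F_{p^n} iff m | n. Here 23 ∤ 27 (since 27 = 1·23 + 4 with remainder 4 ≠ 0), so F_{401^23} is not a subfield of F_{401^27}. Equivalently: if it were, the tower law would give 23 = [F_{401^23}:F_401] dividing [F_{401^27}:F_401] = 27, contradiction.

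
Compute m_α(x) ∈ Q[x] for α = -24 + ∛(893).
m_α(x) = x^3 + 72x^2 + 1728x + 12931

Set β = α + 24 = ∛(893), so β^3 = 893. Then (α + 24)^3 - 893 = 0, i.e. α is a root of g(x) = (x + 24)^3 - 893 = x^3 + 72x^2 + 1728x + 12931. Since g(x) = h(x + 24) where h(x) = x^3 - 893, and h is irreducible over Q (because 893 is not a perfect cube, so h has no rational root, and a monic cubic with no rational root is irreducible), g is also irreducible (irreducibility is preserved under the substitution x → x + 24). Hence m_α(x) = x^3 + 72x^2 + 1728x + 12931.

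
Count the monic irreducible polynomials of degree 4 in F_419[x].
There are 7705372290 monic irreducible polynomials of degree 4 over F_419

Each element of F_{419^4} that lies in no proper subfield is a root of exactly one monic irreducible of degree 4 over F_419, and each such polynomial has 4 distinct roots in F_{419^4}. By Möbius inversion the count is N_419(4) = (1/4) Σ_{d|4} μ(4/d) · 419^d = (1/4)(μ(4)·419^1 + μ(2)·419^2 + μ(1)·419^4) = 30821489160/4 = 7705372290.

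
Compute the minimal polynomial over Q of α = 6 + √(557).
m_α(x) = x^2 - 12x - 521

From α - 6 = √(557), squaring gives (α - 6)^2 = 557, i.e. α^2 - 12α + 36 = 557, so α^2 - 12α - 521 = 0. The discriminant of x^2 - 12x - 521 is (-12)^2 - 4·(-521) = 144 + 2084 = 2228, and 4·(557) is not a perfect square in Q since 557 is squarefree and ≠ 1. Hence x^2 - 12x - 521 is irreducible over Q and is the minimal polynomial of α.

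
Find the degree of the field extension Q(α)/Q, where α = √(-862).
[Q(α):Q] = 2

[Q(α):Q] equals the degree of the minimal polynomial of α. Here α^2 = -862 and x^2 + 862 is irreducible (d = -862 is squarefree, ≠ 1, hence not a square), so deg(m_α) = 2. Thus [Q(α):Q] = 2.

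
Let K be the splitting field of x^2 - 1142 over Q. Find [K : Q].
[K : Q] = 2

f(x) = x^2 - 1142 factors as (x - √1142)(x + √1142). The splitting field is K = Q(√1142). Since 1142 is squarefree and > 1, it is not a perfect square, so x^2 - 1142 is irreducible over Q and [Q(√1142) : Q] = 2. Hence [K : Q] = 2.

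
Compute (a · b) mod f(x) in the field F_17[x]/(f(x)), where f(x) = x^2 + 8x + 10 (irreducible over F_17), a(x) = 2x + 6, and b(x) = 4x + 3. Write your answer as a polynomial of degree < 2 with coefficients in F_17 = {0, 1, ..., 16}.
a · b ≡ 6 (mod f(x))

Multiply in F_17[x]: a(x)·b(x) = (2x + 6)·(4x + 3) = 8x^2 + 13x + 1. This has degree ≥ 2, so divide by f(x) over F_17: 8x^2 + 13x + 1 = (8)·(x^2 + 8x + 10) + (6). Hence a·b ≡ 6 (mod f). (F_17[x]/(f) is a field with 17^2 = 289 elements since f is irreducible of degree 2.)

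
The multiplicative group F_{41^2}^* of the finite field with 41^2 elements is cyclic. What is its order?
|F_{41^2}^*| = 1680

F_{41^2} has 41^2 = 1681 elements; its multiplicative group consists of all nonzero elements, so |F_{41^2}^*| = 1681 - 1 = 1680. (It is cyclic since any finite subgroup of the multiplicative group of a field is cyclic.)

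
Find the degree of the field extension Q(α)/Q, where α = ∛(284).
[Q(α):Q] = 3

The minimal polynomial of α is x^3 - 284, irreducible over Q since 284 is not a perfect cube (so x^3 - 284 has no rational root). Hence [Q(α):Q] = deg(m_α) = 3.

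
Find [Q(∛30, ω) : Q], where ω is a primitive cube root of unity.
[Q(∛30, ω) : Q] = 6

[Q(∛30):Q] = 3 (min poly x^3 - 30, irreducible since 30 is not a perfect cube). [Q(ω):Q] = 2 (min poly x^2 + x + 1). Since Q(∛30) ⊂ R and ω ∉ R, we have ω ∉ Q(∛30), so x^2 + x + 1 remains irreducible over Q(∛30) and [Q(∛30, ω) : Q(∛30)] = 2. By the tower law, [Q(∛30, ω) : Q] = 3 · 2 = 6. (In fact Q(∛30, ω) is the splitting field of x^3 - 30 over Q.)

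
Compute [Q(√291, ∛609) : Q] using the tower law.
[Q(√291, ∛609) : Q] = 6

Let L = Q(√291, ∛609). Since Q(√291) ⊂ L and [Q(√291):Q] = 2, the tower law gives 2 | [L:Q]. Likewise Q(∛609) ⊂ L with [Q(∛609):Q] = 3 (because 609 is not a perfect cube), so 3 | [L:Q]. As gcd(2,3) = 1, [L:Q] is divisible by 6. Conversely L is generated over Q by √291 and ∛609, so [L:Q] ≤ 2·3 = 6. Therefore [Q(√291, ∛609) : Q] = 6.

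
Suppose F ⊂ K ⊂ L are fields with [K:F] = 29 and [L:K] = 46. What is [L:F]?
[L:F] = 1334

The tower law says that for any tower of field extensions F ⊂ K ⊂ L with finite degrees, [L:F] = [L:K] · [K:F]. Here this gives [L:F] = 46 · 29 = 1334.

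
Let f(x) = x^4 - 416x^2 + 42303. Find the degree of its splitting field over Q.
[K : Q] = 4

Solving the quadratic in x^2: x^2 = (416 ± √(416^2 - 4·42303))/2 = (416 ± √3844)/2 = (416 ± 62)/2, giving x^2 = 239 or x^2 = 177. So f(x) = (x^2 - 239)(x^2 - 177) and the roots of f are ±√239, ±√177. Hence the splitting field is K = Q(√239, √177). Since 239 and 177 are distinct squarefree integers > 1, their product 42303 is not a perfect square, so √177 ∉ Q(√239). By the tower law [K:Q] = [Q(√239,√177):Q(√239)] · [Q(√239):Q] = 2 · 2 = 4.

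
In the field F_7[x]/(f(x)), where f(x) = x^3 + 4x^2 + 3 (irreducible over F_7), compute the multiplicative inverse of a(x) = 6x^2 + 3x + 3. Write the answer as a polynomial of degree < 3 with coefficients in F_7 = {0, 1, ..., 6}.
a(x)^(-1) ≡ 2x^2 + 6x + 6 (mod f(x))

Since f is irreducible over F_7, F_7[x]/(f) is a field and a(x) ≠ 0 has an inverse. Apply the extended Euclidean algorithm to f(x) and a(x) in F_7[x]: f(x) = (6x)·a(x) + (3x + 3);  a(x) = (2x + 6)·(3x + 3) + (6). The last nonzero remainder is the constant 6 = gcd(f, a) in F_7. Back-substituting through the division chain expresses 6 = s(x)·a(x) + t(x)·f(x) with s(x) ≡ 5x^2 + x + 1 (mod f), so (5x^2 + x + 1)·a(x) ≡ 6 (mod f). Multiplying by 6^(-1) ≡ 6 in F_7 gives a(x)^(-1) ≡ 6·(5x^2 + x + 1) ≡ 2x^2 + 6x + 6 (mod f). Check: (6x^2 + 3x + 3)·(2x^2 + 6x + 6) = 5x^4 + 4x^2 + x + 4 ≡ 1 (mod x^3 + 4x^2 + 3).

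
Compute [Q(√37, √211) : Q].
[Q(√37, √211) : Q] = 4

[Q(√37):Q] = 2 (min poly x^2 - 37, irreducible since 37 is squarefree > 1). For the top step, suppose √211 ∈ Q(√37), say √211 = c + d√37 with c, d ∈ Q. Squaring: 211 = c^2 + 37d^2 + 2cd√37. Since √37 ∉ Q this forces 2cd = 0. If d = 0 then √211 = c ∈ Q, contradicting 211 squarefree > 1. If c = 0 then 211 = 37d^2, so 37·211 = (37d)^2 is a perfect square in Q — but 37·211 = 7807 is not a perfect square (since 37 and 211 are distinct squarefree integers). Contradiction. Hence √211 ∉ Q(√37), so x^2 - 211 stays irreducible over Q(√37) and [Q(√37, √211) : Q(√37)] = 2. By the tower law, [Q(√37, √211) : Q] = 2 · 2 = 4.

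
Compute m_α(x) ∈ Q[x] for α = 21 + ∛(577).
m_α(x) = x^3 - 63x^2 + 1323x - 9838

Set β = α - 21 = ∛(577), so β^3 = 577. Then (α - 21)^3 - 577 = 0, i.e. α is a root of g(x) = (x - 21)^3 - 577 = x^3 - 63x^2 + 1323x - 9838. Since g(x) = h(x - 21) where h(x) = x^3 - 577, and h is irreducible over Q (because 577 is not a perfect cube, so h has no rational root, and a monic cubic with no rational root is irreducible), g is also irreducible (irreducibility is preserved under the substitution x → x - 21). Hence m_α(x) = x^3 - 63x^2 + 1323x - 9838.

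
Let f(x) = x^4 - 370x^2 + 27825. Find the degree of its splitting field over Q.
[K : Q] = 4

Solving the quadratic in x^2: x^2 = (370 ± √(370^2 - 4·27825))/2 = (370 ± √25600)/2 = (370 ± 160)/2, giving x^2 = 265 or x^2 = 105. So f(x) = (x^2 - 265)(x^2 - 105) and the roots of f are ±√265, ±√105. Hence the splitting field is K = Q(√265, √105). Since 265 and 105 are distinct squarefree integers > 1, their product 27825 is not a perfect square, so √105 ∉ Q(√265). By the tower law [K:Q] = [Q(√265,√105):Q(√265)] · [Q(√265):Q] = 2 · 2 = 4.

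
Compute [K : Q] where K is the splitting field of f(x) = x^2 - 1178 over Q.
[K : Q] = 2

f(x) = x^2 - 1178 factors as (x - √1178)(x + √1178). The splitting field is K = Q(√1178). Since 1178 is squarefree and > 1, it is not a perfect square, so x^2 - 1178 is irreducible over Q and [Q(√1178) : Q] = 2. Hence [K : Q] = 2.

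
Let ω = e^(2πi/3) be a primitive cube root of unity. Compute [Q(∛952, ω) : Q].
[Q(∛952, ω) : Q] = 6

[Q(∛952):Q] = 3 (min poly x^3 - 952, irreducible since 952 is not a perfect cube). [Q(ω):Q] = 2 (min poly x^2 + x + 1). Since Q(∛952) ⊂ R and ω ∉ R, we have ω ∉ Q(∛952), so x^2 + x + 1 remains irreducible over Q(∛952) and [Q(∛952, ω) : Q(∛952)] = 2. By the tower law, [Q(∛952, ω) : Q] = 3 · 2 = 6. (In fact Q(∛952, ω) is the splitting field of x^3 - 952 over Q.)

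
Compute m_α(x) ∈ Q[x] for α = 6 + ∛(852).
m_α(x) = x^3 - 18x^2 + 108x - 1068

Set β = α - 6 = ∛(852), so β^3 = 852. Then (α - 6)^3 - 852 = 0, i.e. α is a root of g(x) = (x - 6)^3 - 852 = x^3 - 18x^2 + 108x - 1068. Since g(x) = h(x - 6) where h(x) = x^3 - 852, and h is irreducible over Q (because 852 is not a perfect cube, so h has no rational root, and a monic cubic with no rational root is irreducible), g is also irreducible (irreducibility is preserved under the substitution x → x - 6). Hence m_α(x) = x^3 - 18x^2 + 108x - 1068.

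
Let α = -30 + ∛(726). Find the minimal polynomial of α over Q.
m_α(x) = x^3 + 90x^2 + 2700x + 26274

Set β = α + 30 = ∛(726), so β^3 = 726. Then (α + 30)^3 - 726 = 0, i.e. α is a root of g(x) = (x + 30)^3 - 726 = x^3 + 90x^2 + 2700x + 26274. Since g(x) = h(x + 30) where h(x) = x^3 - 726, and h is irreducible over Q (because 726 is not a perfect cube, so h has no rational root, and a monic cubic with no rational root is irreducible), g is also irreducible (irreducibility is preserved under the substitution x → x + 30). Hence m_α(x) = x^3 + 90x^2 + 2700x + 26274.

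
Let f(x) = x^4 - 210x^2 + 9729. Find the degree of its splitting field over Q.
[K : Q] = 4

Solving the quadratic in x^2: x^2 = (210 ± √(210^2 - 4·9729))/2 = (210 ± √5184)/2 = (210 ± 72)/2, giving x^2 = 141 or x^2 = 69. So f(x) = (x^2 - 141)(x^2 - 69) and the roots of f are ±√141, ±√69. Hence the splitting field is K = Q(√141, √69). Since 141 and 69 are distinct squarefree integers > 1, their product 9729 is not a perfect square, so √69 ∉ Q(√141). By the tower law [K:Q] = [Q(√141,√69):Q(√141)] · [Q(√141):Q] = 2 · 2 = 4.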